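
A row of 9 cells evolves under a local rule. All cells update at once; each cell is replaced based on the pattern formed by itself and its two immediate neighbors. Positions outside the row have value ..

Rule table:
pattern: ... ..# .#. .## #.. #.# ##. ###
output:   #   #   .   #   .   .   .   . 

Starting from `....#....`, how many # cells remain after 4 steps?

4

####..###
#....##..
..####..#
###....#.
count of #: 4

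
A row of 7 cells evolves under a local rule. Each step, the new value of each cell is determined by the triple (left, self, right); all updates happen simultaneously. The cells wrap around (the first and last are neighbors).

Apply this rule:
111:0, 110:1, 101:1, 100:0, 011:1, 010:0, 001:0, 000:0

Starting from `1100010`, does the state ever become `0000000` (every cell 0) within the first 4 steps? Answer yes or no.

yes

step 1: 1100001
step 2: 0100001
step 3: 1000000
step 4: 0000000
all cells are 0 at step 4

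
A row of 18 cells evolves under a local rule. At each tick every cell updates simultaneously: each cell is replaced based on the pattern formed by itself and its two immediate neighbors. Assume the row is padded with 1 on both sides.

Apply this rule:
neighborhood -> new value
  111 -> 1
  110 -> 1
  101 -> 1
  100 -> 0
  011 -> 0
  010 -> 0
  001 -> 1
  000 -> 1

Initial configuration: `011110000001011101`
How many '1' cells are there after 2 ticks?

101110111110101110
110111011111010111
count of 1: 14

14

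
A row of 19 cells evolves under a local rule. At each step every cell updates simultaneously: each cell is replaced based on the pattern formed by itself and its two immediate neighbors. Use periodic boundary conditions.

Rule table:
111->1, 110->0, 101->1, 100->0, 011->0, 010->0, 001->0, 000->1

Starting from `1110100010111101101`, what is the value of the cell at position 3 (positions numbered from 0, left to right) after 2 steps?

1101001001011010010
0010000000100100001
position 3 holds 0

0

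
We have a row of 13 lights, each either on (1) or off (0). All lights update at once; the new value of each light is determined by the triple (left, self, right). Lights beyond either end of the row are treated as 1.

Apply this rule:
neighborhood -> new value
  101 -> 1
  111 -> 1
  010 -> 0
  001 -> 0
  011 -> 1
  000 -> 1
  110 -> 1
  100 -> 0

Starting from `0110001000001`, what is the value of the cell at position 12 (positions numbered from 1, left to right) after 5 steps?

1

1110100011101
1111001011111
1111000111111
1111010111111
1111101111111
position 12 holds 1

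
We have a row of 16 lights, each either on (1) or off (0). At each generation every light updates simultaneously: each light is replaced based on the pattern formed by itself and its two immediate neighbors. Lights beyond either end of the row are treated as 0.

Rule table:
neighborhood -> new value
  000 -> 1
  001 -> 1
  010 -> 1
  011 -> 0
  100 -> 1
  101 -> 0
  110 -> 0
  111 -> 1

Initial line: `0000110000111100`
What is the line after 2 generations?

0110110110000000

1111001111011011
0110110110000000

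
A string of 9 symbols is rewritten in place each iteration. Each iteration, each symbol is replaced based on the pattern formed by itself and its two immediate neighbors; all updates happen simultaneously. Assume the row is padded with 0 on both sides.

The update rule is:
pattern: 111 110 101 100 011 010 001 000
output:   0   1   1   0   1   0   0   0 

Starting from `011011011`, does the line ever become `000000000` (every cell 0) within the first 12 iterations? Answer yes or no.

iteration 1: 011111111
iteration 2: 010000001
iteration 3: 000000000
all cells are 0 at iteration 3

yes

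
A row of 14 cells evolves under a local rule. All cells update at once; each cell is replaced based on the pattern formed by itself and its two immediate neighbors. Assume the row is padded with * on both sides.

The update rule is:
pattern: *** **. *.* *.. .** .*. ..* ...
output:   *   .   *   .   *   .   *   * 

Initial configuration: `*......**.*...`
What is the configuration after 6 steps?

***.*..*******

..******.*..**
.******.*..***
******.*..****
*****.*..*****
****.*..******
***.*..*******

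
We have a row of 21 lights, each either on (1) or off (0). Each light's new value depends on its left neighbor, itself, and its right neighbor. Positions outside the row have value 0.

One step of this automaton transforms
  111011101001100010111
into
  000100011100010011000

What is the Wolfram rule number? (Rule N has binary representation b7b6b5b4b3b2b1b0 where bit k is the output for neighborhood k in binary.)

52

position 1: 111 → 0  (bit 7 = 0)
position 2: 110 → 0  (bit 6 = 0)
position 3: 101 → 1  (bit 5 = 1)
position 9: 100 → 1  (bit 4 = 1)
position 0: 011 → 0  (bit 3 = 0)
position 8: 010 → 1  (bit 2 = 1)
position 10: 001 → 0  (bit 1 = 0)
position 14: 000 → 0  (bit 0 = 0)
bits b7..b0 = 00110100 = 52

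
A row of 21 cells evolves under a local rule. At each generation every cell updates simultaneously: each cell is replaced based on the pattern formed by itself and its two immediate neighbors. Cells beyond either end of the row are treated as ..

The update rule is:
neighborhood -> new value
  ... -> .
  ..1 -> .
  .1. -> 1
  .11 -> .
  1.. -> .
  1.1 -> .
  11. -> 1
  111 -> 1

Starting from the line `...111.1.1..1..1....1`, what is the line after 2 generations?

....11.1.1..1..1....1
.....1.1.1..1..1....1

.....1.1.1..1..1....1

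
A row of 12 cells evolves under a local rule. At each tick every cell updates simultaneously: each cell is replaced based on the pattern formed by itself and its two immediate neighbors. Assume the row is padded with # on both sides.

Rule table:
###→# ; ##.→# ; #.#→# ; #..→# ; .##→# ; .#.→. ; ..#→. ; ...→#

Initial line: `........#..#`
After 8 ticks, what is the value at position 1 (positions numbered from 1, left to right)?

tick 1: #######..#.#
tick 2: ########..##
tick 3: #########.##
tick 4: ############
tick 5: ############  (fixed point — unchanged through tick 8)
position 1 holds #

#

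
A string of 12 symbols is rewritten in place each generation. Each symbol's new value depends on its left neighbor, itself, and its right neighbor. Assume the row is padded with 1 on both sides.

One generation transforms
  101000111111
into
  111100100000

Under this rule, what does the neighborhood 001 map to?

0

At position 5 the neighborhood is 001; the next row has 0 there.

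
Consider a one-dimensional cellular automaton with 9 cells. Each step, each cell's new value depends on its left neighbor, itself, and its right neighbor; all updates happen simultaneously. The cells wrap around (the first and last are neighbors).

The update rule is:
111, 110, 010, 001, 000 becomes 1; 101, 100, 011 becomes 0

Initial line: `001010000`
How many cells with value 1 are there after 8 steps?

4

step 1: 111010111
step 2: 111010011
step 3: 111010101
step 4: 111010100
step 5: 011010101
step 6: 001010101
step 7: 011010101  (repeats step 5; period 2)
step 8: 001010101
count of 1: 4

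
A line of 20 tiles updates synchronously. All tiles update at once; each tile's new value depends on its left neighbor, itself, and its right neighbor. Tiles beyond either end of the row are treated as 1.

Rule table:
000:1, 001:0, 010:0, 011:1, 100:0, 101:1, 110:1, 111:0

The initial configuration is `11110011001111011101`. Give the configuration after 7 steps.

10110101111100001011

step 1: 00010011001001110111
step 2: 01000011000001011100
step 3: 10011011011100110100
step 4: 10011111110100111000
step 5: 10010000011000101010
step 6: 10000111011010010101
step 7: 10110101111100001011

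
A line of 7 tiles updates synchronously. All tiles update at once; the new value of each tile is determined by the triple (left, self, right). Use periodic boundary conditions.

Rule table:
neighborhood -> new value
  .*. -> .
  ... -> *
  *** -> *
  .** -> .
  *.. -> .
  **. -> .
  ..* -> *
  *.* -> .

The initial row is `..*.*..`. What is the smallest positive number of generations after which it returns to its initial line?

3

**....*
*..***.
..*.*..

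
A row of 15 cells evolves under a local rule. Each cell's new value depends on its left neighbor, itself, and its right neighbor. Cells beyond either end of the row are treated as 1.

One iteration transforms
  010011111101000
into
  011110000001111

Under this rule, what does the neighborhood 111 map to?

At position 5 the neighborhood is 111; the next row has 0 there.

0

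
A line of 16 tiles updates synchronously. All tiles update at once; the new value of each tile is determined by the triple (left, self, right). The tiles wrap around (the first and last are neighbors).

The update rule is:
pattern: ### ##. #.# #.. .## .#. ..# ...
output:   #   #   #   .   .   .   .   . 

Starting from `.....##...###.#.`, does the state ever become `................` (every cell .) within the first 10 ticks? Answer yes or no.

yes

tick 1: ......#....###..
tick 2: ............##..
tick 3: .............#..
tick 4: ................
all cells are . at tick 4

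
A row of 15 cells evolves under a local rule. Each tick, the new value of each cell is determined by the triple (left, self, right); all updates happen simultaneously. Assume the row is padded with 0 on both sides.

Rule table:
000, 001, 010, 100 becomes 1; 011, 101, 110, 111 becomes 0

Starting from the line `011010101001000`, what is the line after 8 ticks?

tick 1: 100010101111111
tick 2: 111110100000000
tick 3: 000000111111111
tick 4: 111111000000000
tick 5: 000000111111111  (repeats tick 3; period 2)
tick 8: 111111000000000

111111000000000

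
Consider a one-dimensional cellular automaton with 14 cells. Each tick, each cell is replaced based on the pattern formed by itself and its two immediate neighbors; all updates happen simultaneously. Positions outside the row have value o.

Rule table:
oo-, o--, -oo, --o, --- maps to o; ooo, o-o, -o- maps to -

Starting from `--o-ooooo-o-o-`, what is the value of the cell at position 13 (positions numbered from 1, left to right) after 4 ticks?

tick 1: oo--o---o-----
tick 2: -ooo-ooo-ooooo
tick 3: -o-o-o-o-o----
tick 4: ----------oooo
position 13 holds o

o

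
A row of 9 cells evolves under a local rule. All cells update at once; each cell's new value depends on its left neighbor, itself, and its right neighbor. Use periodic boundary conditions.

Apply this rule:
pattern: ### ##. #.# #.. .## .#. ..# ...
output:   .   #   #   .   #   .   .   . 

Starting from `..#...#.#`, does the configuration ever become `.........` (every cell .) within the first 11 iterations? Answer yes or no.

yes

iteration 1: .......#.
iteration 2: .........
all cells are . at iteration 2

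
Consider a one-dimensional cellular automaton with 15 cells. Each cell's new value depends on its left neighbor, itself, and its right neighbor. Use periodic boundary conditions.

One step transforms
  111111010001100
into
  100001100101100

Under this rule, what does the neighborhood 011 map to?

1

At position 0 the neighborhood is 011; the next row has 1 there.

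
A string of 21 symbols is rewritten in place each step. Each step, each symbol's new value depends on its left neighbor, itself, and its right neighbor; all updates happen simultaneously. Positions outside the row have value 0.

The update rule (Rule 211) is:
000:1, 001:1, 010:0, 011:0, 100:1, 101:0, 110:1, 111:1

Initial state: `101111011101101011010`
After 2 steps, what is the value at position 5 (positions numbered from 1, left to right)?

000111001100100001001
111011110111011110110
position 5 holds 1

1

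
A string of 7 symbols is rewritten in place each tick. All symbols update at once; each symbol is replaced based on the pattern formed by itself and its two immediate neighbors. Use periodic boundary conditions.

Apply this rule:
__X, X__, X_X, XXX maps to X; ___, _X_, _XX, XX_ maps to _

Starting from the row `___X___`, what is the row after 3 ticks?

X_X_X_X

__X_X__
_X_X_X_
X_X_X_X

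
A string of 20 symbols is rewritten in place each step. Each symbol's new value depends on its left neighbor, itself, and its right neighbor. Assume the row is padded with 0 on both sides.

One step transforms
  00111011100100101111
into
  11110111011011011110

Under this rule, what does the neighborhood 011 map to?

At position 2 the neighborhood is 011; the next row has 1 there.

1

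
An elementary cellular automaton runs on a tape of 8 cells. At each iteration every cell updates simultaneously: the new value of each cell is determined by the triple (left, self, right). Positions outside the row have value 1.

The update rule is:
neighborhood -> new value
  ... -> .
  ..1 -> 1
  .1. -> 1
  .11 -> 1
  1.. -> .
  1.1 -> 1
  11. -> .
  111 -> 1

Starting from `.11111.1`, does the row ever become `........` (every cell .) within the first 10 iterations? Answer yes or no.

11111.11
1111.111
111.1111
11.11111
1.111111
.1111111
11111111
11111111  (fixed point — unchanged through iteration 10)
iteration 10 is 11111111, still not uniform .

no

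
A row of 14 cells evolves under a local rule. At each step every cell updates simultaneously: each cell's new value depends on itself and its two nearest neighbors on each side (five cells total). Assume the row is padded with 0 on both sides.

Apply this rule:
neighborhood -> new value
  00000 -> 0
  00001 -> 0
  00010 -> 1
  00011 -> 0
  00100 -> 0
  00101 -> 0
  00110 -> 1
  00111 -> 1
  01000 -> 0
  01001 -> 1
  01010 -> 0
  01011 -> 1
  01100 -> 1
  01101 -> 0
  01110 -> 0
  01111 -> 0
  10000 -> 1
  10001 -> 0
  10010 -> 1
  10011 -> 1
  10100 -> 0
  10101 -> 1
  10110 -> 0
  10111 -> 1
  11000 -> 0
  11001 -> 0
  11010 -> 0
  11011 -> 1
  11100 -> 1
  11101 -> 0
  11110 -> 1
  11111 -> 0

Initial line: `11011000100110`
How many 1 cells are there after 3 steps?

step 1: 10101001011110
step 2: 00100110110110
step 3: 01011101001010
count of 1: 7

7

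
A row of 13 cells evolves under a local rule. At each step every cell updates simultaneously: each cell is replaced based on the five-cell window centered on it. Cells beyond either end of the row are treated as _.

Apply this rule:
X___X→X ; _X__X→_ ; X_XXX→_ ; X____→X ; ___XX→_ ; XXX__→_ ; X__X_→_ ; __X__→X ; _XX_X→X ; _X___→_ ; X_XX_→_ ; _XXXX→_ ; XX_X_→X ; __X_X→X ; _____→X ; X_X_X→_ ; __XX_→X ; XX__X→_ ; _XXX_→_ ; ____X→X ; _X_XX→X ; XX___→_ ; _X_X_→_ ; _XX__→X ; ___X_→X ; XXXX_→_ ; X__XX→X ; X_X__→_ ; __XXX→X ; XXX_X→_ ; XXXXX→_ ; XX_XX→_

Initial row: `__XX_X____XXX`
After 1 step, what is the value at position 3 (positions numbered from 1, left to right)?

X_XXX__XX_X__
position 3 holds X

X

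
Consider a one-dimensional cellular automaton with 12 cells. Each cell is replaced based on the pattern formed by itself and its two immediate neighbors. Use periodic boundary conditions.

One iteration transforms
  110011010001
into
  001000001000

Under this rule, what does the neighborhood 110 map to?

0

At position 1 the neighborhood is 110; the next row has 0 there.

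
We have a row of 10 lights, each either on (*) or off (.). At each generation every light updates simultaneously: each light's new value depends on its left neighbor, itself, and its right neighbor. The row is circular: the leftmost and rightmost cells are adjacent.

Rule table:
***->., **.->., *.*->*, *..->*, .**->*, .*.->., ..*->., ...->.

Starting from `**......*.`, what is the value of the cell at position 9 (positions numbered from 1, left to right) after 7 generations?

*

*.*......*
.*.*.....*
*.*.*.....
.*.*.*....
..*.*.*...
...*.*.*..
....*.*.*.
position 9 holds *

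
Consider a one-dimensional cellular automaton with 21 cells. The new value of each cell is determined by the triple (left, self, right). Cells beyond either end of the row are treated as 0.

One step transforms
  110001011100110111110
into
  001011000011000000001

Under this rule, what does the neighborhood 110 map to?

0

At position 1 the neighborhood is 110; the next row has 0 there.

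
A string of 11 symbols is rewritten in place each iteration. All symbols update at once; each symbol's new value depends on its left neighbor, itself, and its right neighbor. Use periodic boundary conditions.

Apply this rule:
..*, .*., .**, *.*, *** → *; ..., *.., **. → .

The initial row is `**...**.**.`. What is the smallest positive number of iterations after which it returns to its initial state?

*...**.**.*
...**.**.**
..**.**.**.
.**.**.**..
**.**.**...
*.**.**...*
.**.**...**
**.**...**.
*.**...**.*
.**...**.**
**...**.**.

11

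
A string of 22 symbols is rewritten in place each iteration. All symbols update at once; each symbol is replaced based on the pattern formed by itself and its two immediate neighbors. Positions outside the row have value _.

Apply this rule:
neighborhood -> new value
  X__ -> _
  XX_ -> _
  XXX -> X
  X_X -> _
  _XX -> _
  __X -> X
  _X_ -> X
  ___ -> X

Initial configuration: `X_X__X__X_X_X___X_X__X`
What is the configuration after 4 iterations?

iteration 1: X_X_XX_XX_X_X_XXX_X_XX
iteration 2: X_X_______X_X__X__X___
iteration 3: X_X_XXXXXXX_X_XX_XX_XX
iteration 4: X_X__XXXXX__X_________

X_X__XXXXX__X_________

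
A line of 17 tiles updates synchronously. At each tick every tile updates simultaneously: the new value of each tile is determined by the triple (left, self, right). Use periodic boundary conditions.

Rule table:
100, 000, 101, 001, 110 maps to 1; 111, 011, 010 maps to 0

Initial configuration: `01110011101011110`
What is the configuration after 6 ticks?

10011101101110011

10011100110100011
11100111011011100
00111001101100111
11001110110111001
01110011011001110
10011101101110011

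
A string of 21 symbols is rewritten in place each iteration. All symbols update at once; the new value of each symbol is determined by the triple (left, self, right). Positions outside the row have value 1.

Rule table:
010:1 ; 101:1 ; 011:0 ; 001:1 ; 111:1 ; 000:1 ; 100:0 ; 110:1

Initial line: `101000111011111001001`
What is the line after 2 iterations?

iteration 1: 111011011101111011010
iteration 2: 111101101110111101111

111101101110111101111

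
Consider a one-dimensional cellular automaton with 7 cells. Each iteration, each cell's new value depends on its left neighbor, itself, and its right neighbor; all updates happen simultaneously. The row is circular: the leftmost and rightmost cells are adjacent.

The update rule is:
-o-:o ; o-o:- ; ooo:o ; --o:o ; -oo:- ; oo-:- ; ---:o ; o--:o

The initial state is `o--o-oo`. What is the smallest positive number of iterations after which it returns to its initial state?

-ooo--o
--o-ooo
ooo--o-
-o-ooo-
oo--o-o
o-ooo--
o--o-oo

7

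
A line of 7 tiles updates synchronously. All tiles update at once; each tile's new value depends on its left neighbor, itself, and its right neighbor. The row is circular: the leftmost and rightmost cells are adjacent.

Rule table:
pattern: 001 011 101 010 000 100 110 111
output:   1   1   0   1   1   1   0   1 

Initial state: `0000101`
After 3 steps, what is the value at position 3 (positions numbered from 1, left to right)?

1

step 1: 1111101
step 2: 1111001
step 3: 1110111
position 3 holds 1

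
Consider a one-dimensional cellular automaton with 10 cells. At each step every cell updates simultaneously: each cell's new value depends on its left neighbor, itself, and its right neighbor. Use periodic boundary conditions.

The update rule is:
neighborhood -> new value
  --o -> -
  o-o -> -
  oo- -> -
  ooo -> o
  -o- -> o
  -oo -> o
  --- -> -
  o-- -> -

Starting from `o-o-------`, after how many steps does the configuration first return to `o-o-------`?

o-o-------

1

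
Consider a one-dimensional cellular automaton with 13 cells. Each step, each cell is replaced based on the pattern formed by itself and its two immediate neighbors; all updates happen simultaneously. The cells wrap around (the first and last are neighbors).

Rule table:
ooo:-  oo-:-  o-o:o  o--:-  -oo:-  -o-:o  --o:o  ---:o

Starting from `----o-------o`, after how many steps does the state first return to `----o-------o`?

step 1: -oooo-ooooooo
step 2: o----o-------
step 3: o-oooo-oooooo
step 4: -o----o------
step 5: oo-oooo-ooooo
step 6: --o----o-----
step 7: ooo-oooo-oooo
step 8: ---o----o----
step 9: oooo-oooo-ooo
step 10: ----o----o---
step 11: ooooo-oooo-oo
step 12: -----o----o--
step 13: oooooo-oooo-o
step 14: ------o----o-
step 15: ooooooo-oooo-
step 16: -------o----o
step 17: -ooooooo-oooo
step 18: o-------o----
step 19: o-ooooooo-ooo
step 20: -o-------o---
step 21: oo-ooooooo-oo
step 22: --o-------o--
step 23: ooo-ooooooo-o
step 24: ---o-------o-
step 25: oooo-ooooooo-
step 26: ----o-------o

26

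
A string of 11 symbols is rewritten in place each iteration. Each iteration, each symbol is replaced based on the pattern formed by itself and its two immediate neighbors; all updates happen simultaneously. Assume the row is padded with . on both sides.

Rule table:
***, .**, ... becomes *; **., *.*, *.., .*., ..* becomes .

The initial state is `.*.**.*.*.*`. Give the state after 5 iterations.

iteration 1: ...*.......
iteration 2: **...******
iteration 3: *..*.*****.
iteration 4: .....****..
iteration 5: ****.***..*

****.***..*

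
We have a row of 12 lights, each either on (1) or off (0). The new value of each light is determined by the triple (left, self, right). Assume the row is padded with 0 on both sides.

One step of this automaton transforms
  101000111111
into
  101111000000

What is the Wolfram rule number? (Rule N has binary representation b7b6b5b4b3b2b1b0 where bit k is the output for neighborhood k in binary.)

position 7: 111 → 0  (bit 7 = 0)
position 11: 110 → 0  (bit 6 = 0)
position 1: 101 → 0  (bit 5 = 0)
position 3: 100 → 1  (bit 4 = 1)
position 6: 011 → 0  (bit 3 = 0)
position 0: 010 → 1  (bit 2 = 1)
position 5: 001 → 1  (bit 1 = 1)
position 4: 000 → 1  (bit 0 = 1)
bits b7..b0 = 00010111 = 23

23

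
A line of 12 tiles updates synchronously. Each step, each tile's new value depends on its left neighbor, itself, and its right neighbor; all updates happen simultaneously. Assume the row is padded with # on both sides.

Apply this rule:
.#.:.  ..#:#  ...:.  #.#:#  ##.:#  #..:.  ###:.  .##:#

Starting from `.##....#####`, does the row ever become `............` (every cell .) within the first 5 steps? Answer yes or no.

###...##....
..#..###...#
.#..##.#..##
#..####..##.
#.##..#.####
step 5 is #.##..#.####, still not uniform .

no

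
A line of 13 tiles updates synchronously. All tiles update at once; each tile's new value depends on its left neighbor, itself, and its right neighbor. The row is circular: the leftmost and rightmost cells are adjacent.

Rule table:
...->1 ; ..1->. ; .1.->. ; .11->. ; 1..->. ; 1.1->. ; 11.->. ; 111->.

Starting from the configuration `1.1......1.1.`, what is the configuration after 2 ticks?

111......1111

tick 1: ....1111.....
tick 2: 111......1111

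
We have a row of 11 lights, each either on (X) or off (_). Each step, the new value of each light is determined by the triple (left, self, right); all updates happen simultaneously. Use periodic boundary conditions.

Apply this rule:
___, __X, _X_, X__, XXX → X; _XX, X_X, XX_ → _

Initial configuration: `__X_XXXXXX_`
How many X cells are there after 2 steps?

step 1: XXX__XXXX_X
step 2: XX_XX_XX___
count of X: 6

6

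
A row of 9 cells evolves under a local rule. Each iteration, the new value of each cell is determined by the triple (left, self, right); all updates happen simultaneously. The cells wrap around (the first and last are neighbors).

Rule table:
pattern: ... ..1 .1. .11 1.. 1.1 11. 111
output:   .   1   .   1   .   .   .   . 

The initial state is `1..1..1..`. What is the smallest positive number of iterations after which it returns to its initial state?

3

iteration 1: ..1..1..1
iteration 2: .1..1..1.
iteration 3: 1..1..1..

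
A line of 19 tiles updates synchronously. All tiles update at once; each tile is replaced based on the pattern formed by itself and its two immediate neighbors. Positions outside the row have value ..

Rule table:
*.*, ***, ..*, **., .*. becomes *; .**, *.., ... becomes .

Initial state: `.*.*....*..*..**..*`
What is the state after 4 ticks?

**.**.***.**.******

tick 1: ****...**.**.*.*.**
tick 2: .***..*.**.******.*
tick 3: *.**.***.**.*******
tick 4: **.**.***.**.******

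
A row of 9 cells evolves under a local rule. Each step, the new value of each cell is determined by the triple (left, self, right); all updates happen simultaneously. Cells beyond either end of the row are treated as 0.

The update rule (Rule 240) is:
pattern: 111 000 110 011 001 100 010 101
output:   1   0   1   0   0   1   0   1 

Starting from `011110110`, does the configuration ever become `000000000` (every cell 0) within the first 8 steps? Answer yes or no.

yes

step 1: 001111011
step 2: 000111101
step 3: 000011110
step 4: 000001111
step 5: 000000111
step 6: 000000011
step 7: 000000001
step 8: 000000000
all cells are 0 at step 8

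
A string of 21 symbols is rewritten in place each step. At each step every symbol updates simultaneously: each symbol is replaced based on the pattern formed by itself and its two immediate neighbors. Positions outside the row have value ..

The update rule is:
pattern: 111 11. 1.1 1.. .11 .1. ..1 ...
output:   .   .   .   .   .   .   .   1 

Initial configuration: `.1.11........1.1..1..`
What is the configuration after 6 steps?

......111111........1
11111........111111..
......111111........1  (repeats step 1; period 2)
step 6: 11111........111111..

11111........111111..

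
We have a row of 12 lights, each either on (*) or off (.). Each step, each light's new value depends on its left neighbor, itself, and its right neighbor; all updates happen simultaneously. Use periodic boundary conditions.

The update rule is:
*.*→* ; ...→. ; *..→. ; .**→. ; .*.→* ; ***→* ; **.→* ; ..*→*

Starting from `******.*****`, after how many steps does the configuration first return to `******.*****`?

12

step 1: *******.****
step 2: ********.***
step 3: *********.**
step 4: **********.*
step 5: ***********.
step 6: .***********
step 7: *.**********
step 8: **.*********
step 9: ***.********
step 10: ****.*******
step 11: *****.******
step 12: ******.*****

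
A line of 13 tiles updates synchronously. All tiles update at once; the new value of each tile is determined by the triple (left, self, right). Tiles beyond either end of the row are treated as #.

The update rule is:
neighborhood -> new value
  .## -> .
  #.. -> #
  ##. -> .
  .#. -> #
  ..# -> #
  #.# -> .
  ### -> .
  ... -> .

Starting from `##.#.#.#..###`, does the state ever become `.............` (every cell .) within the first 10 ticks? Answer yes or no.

tick 1: ...#.#.###...
tick 2: #.##.#....#.#
tick 3: .....##..##..
tick 4: #...#..##..##
tick 5: .#.####..##..
tick 6: .#.....##..##
tick 7: .##...#..##..
tick 8: ...#.####..##
tick 9: #.##.....##..
tick 10: ....#...#..##
tick 10 is ....#...#..##, still not uniform .

no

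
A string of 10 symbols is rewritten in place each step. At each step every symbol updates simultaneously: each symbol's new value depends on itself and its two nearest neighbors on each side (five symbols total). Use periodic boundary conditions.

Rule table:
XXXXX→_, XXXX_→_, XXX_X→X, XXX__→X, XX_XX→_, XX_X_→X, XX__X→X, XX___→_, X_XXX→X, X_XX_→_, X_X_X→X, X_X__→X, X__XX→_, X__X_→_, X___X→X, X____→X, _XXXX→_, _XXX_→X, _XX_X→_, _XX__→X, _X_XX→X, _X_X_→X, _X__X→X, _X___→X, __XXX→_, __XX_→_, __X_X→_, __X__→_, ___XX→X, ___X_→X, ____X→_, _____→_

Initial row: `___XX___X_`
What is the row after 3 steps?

X_X_X_XX_X
_XXXXX____
X____X_X__

X____X_X__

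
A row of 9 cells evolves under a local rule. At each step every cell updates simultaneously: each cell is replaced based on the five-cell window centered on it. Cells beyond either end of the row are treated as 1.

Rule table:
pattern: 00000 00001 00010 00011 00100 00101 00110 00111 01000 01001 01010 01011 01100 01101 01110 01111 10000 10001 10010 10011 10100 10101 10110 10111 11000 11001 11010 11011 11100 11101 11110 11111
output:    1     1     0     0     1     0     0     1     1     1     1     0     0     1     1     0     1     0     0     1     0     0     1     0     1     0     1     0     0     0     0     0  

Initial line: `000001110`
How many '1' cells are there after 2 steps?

2

111101100
000001001
count of 1: 2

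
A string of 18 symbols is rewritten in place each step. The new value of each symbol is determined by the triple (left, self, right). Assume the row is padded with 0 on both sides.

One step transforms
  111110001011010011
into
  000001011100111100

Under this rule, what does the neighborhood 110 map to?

0

At position 4 the neighborhood is 110; the next row has 0 there.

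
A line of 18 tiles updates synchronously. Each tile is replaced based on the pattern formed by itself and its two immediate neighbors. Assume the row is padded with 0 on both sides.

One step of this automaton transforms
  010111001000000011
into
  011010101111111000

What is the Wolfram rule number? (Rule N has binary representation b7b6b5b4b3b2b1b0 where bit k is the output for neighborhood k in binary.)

position 4: 111 → 1  (bit 7 = 1)
position 5: 110 → 0  (bit 6 = 0)
position 2: 101 → 1  (bit 5 = 1)
position 6: 100 → 1  (bit 4 = 1)
position 3: 011 → 0  (bit 3 = 0)
position 1: 010 → 1  (bit 2 = 1)
position 0: 001 → 0  (bit 1 = 0)
position 10: 000 → 1  (bit 0 = 1)
bits b7..b0 = 10110101 = 181

181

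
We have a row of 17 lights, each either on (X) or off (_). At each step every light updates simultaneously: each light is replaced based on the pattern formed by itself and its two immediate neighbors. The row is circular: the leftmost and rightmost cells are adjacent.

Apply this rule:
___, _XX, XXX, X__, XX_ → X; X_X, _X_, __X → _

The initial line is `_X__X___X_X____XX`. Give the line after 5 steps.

__X__XX____XXX_XX
X__X_XXXXX_XXX_XX
XX___XXXXX_XXX_XX
XXXX_XXXXX_XXX_XX
XXXX_XXXXX_XXX_XX

XXXX_XXXXX_XXX_XX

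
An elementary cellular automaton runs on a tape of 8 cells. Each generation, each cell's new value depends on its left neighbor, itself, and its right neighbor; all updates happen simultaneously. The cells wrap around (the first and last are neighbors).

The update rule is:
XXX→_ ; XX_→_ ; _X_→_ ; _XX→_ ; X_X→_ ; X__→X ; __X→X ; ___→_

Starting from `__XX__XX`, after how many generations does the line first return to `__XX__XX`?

XX__XX__
__XX__XX

2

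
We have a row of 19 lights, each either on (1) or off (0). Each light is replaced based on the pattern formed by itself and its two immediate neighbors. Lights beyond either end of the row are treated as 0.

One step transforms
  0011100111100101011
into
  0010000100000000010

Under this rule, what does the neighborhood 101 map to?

At position 14 the neighborhood is 101; the next row has 0 there.

0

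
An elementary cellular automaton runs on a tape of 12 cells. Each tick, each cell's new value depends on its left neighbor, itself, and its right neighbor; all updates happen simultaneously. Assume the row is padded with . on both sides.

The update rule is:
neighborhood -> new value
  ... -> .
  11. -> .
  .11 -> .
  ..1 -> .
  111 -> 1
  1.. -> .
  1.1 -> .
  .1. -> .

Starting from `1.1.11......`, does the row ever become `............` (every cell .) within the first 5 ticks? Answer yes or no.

............
all cells are . at tick 1

yes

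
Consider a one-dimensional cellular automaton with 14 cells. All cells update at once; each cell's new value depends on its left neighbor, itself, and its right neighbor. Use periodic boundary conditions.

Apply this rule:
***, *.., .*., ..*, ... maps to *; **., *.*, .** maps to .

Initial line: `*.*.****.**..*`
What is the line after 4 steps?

.**...........

..*..**....**.
*****..****..*
****.**.**.**.
.**...........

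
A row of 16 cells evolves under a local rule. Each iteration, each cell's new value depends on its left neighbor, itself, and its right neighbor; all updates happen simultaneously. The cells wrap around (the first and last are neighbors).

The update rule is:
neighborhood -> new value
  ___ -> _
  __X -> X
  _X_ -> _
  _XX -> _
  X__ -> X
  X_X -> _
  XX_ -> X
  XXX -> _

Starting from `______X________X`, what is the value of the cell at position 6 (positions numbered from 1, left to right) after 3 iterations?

iteration 1: X____X_X______X_
iteration 2: _X__X___X____X__
iteration 3: X_XX_X_X_X__X_X_
position 6 holds X

X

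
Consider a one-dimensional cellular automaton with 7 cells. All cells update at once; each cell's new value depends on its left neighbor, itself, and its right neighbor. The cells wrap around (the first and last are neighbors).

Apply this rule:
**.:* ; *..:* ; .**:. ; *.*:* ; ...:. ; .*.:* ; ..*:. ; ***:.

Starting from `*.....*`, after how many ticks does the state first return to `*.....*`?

**.....
.**....
..**...
...**..
....**.
.....**
*.....*

7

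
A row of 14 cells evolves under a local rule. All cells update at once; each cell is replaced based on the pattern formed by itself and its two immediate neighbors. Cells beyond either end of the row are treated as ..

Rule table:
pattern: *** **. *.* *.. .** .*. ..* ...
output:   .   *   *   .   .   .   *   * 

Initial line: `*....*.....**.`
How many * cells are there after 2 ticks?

6

..***..****.*.
**..*.*...**..
count of *: 6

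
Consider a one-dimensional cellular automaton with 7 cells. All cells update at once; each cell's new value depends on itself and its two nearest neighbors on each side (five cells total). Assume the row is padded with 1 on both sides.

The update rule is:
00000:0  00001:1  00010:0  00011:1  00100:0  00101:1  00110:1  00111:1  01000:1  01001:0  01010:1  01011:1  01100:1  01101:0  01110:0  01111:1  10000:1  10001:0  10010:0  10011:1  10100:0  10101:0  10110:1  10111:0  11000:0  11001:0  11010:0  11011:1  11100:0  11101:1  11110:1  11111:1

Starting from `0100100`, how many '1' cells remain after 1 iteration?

1

0000001
count of 1: 1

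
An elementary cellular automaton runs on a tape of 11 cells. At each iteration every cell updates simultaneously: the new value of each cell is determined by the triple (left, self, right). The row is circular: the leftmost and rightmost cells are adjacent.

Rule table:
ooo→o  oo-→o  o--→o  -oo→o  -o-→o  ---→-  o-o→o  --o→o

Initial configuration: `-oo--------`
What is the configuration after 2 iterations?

oooo-------
ooooo-----o

ooooo-----o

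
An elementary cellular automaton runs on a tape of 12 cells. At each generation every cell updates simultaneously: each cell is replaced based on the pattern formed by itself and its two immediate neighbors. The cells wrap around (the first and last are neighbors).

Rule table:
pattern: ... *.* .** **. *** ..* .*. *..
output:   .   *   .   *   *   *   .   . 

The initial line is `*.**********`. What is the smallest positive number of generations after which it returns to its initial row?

12

**.*********
***.********
****.*******
*****.******
******.*****
*******.****
********.***
*********.**
**********.*
***********.
.***********
*.**********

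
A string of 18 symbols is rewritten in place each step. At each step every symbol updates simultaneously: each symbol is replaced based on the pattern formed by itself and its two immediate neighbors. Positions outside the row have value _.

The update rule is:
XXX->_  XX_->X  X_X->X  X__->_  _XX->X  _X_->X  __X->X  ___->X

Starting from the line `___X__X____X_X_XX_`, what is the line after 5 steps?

X__XXX____X_XXXXX_

XXXX_XX_XXXXXXXXX_
X__XXXXXX_______X_
X_XX____X_XXXXXXX_
XXXX_XXXXXX_____X_
X__XXX____X_XXXXX_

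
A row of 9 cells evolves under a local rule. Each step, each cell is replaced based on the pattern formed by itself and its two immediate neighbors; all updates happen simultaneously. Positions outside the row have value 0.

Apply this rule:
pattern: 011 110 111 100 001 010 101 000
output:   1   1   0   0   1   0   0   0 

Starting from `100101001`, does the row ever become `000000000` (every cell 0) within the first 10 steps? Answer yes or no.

001000010
010000100
100001000
000010000
000100000
001000000
010000000
100000000
000000000
all cells are 0 at step 9

yes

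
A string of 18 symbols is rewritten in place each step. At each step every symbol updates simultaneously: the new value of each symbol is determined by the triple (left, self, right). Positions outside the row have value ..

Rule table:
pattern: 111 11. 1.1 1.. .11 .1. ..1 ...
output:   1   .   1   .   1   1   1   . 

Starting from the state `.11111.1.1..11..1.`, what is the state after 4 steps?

11111.1111.11..11.
1111.1111.11..11..
111.1111.11..11...
11.1111.11..11....

11.1111.11..11....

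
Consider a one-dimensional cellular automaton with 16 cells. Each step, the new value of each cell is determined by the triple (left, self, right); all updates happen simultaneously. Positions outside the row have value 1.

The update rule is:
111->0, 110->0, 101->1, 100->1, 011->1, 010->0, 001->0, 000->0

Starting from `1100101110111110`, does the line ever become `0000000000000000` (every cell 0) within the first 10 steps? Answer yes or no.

0010011001100001
1001010101010001
0100101010101001
1010010101010101
0101001010101011
1010100101010110
0101010010101101
1010101001011011
0101010100110110
1010101010101101
step 10 is 1010101010101101, still not uniform 0

no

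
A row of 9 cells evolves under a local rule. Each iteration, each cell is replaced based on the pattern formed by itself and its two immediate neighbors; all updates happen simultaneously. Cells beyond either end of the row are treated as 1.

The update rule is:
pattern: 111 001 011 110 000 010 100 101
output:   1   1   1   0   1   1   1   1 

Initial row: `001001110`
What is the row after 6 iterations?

110111111

iteration 1: 111111101
iteration 2: 111111011
iteration 3: 111110111
iteration 4: 111101111
iteration 5: 111011111
iteration 6: 110111111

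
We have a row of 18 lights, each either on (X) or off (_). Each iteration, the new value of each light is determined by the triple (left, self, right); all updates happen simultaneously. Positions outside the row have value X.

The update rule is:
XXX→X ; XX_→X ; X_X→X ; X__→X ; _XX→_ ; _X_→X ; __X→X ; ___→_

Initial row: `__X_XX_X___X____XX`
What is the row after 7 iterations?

XXXX_XXXX_XXX__X_X
XXXXX_XXXX_XXXXXX_
XXXXXX_XXXX_XXXXXX
XXXXXXX_XXXX_XXXXX
XXXXXXXX_XXXX_XXXX
XXXXXXXXX_XXXX_XXX
XXXXXXXXXX_XXXX_XX

XXXXXXXXXX_XXXX_XX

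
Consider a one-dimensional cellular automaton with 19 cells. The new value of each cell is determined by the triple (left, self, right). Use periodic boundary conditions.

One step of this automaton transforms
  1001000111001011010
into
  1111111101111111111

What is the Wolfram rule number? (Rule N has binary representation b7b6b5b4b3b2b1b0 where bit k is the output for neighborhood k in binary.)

127

position 8: 111 → 0  (bit 7 = 0)
position 9: 110 → 1  (bit 6 = 1)
position 13: 101 → 1  (bit 5 = 1)
position 1: 100 → 1  (bit 4 = 1)
position 7: 011 → 1  (bit 3 = 1)
position 0: 010 → 1  (bit 2 = 1)
position 2: 001 → 1  (bit 1 = 1)
position 5: 000 → 1  (bit 0 = 1)
bits b7..b0 = 01111111 = 127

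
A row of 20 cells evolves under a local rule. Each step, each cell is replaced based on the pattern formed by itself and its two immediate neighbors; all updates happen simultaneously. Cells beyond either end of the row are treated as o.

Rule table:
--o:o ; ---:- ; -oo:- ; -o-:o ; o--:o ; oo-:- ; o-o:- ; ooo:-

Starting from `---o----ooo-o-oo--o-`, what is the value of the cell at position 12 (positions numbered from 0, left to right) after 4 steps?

o-ooo--o----o---ooo-
-----oooo--ooo-o----
o---o----oo----oo--o
-o-ooo--o--o--o--oo-
position 12 holds -

-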